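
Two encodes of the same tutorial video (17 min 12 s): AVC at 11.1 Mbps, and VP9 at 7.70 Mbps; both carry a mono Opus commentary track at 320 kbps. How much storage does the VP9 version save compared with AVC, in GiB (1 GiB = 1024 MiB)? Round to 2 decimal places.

0.41 GiB

17 min 12 s = 1032 s
Audio: 320 kbps = 0.320 Mbps.
AVC: 11.420 Mbps × 1032 s = 11785.4 Mb = 1.372 GiB.
VP9: 8.020 Mbps × 1032 s = 8276.6 Mb = 0.964 GiB.
Saving: 1.372 − 0.964 = 0.408 GiB.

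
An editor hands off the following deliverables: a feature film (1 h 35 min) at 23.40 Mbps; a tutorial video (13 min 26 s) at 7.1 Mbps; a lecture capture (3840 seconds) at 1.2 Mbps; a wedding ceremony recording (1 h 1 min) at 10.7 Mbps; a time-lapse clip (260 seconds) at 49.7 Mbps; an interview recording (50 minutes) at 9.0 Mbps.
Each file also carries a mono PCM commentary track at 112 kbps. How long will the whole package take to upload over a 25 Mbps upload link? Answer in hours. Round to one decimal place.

Audio: 112 kbps = 0.112 Mbps.
feature film: 23.512 Mbps × 5700 s = 134018.4 Mb
tutorial video: 7.212 Mbps × 806 s = 5812.9 Mb
lecture capture: 1.312 Mbps × 3840 s = 5038.1 Mb
wedding ceremony recording: 10.812 Mbps × 3660 s = 39571.9 Mb
time-lapse clip: 49.812 Mbps × 260 s = 12951.1 Mb
interview recording: 9.112 Mbps × 3000 s = 27336.0 Mb
Total: 224728.4 Mb = 28091.0 MB.
At 25 Mbps: 224728.4 / 25 = 8989 s ≈ 2.5 hours.

2.5 hours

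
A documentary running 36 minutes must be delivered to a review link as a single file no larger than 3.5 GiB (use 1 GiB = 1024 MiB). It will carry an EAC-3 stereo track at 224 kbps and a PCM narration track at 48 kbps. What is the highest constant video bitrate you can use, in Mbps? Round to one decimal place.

13.6 Mbps

Budget: 3.5 GiB = 30064.8 Mb.
36 min = 2160 s
Total bitrate budget: 30064.8 Mb / 2160 s = 13.919 Mbps.
Audio total: 224 + 48 = 272 kbps = 0.272 Mbps.
Video: 13.919 − 0.272 = 13.647 Mbps.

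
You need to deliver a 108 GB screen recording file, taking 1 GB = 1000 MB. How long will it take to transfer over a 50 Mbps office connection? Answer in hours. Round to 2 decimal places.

4.80 hours

File: 108 GB = 864000.0 Mb.
At 50 Mbps: 864000.0 / 50 = 17280.0 s ≈ 4.8 hours.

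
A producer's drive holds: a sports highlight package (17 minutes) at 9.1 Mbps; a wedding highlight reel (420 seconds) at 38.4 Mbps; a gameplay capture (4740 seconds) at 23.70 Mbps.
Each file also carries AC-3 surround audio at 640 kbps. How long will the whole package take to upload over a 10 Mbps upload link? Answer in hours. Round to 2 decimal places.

3.94 hours

Audio: 640 kbps = 0.640 Mbps.
sports highlight package: 9.740 Mbps × 1020 s = 9934.8 Mb
wedding highlight reel: 39.040 Mbps × 420 s = 16396.8 Mb
gameplay capture: 24.340 Mbps × 4740 s = 115371.6 Mb
Total: 141703.2 Mb = 17712.9 MB.
At 10 Mbps: 141703.2 / 10 = 14170 s ≈ 3.94 hours.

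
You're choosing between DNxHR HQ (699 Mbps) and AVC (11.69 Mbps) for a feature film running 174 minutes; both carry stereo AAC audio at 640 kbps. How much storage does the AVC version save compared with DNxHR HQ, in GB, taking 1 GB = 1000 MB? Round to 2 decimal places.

174 min = 10440 s
Audio: 640 kbps = 0.640 Mbps.
DNxHR HQ: 699.640 Mbps × 10440 s = 7304241.6 Mb = 913.030 GB.
AVC: 12.330 Mbps × 10440 s = 128725.2 Mb = 16.091 GB.
Saving: 913.030 − 16.091 = 896.940 GB.

896.94 GB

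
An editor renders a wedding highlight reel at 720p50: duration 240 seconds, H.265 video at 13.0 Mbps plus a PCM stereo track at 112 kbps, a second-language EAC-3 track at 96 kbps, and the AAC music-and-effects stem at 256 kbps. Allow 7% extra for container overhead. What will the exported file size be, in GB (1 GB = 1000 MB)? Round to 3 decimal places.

0.432 GB

Audio total: 112 + 96 + 256 = 464 kbps = 0.464 Mbps.
Total bitrate: 13.0 + 0.464 = 13.464 Mbps.
Stream data: 13.464 Mbps × 240 s = 3231.4 Mb.
With 7% container overhead: ×1.07.
3,458 Mb ÷ 8 = 432.2 MB → 0.4322 GB.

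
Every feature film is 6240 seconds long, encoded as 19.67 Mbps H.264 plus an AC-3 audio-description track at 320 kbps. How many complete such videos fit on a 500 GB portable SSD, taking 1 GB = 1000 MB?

Audio: 320 kbps = 0.320 Mbps.
Total bitrate: 19.990 Mbps.
Per item: 19.990 Mbps × 6240 s = 124,738 Mb = 15,592 MB.
Capacity: 500 GB = 4,000,000 Mb; 32.07 items → 32 complete.

32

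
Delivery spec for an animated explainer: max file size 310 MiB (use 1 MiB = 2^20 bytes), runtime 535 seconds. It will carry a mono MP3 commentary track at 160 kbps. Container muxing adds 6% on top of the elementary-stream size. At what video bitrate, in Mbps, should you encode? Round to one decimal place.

Budget: 310 MiB = 2600.5 Mb.
Stream payload after overhead: 2600.5 / 1.06 = 2453.3 Mb.
Total bitrate budget: 2453.3 Mb / 535 s = 4.586 Mbps.
Audio: 160 kbps = 0.160 Mbps.
Video: 4.586 − 0.160 = 4.426 Mbps.

4.4 Mbps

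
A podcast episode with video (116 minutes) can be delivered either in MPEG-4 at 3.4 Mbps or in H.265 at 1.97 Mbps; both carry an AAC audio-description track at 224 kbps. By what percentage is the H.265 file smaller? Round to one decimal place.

116 min = 6960 s
Audio: 224 kbps = 0.224 Mbps.
MPEG-4: 3.624 Mbps × 6960 s = 25223.0 Mb = 3.153 GB.
H.265: 2.194 Mbps × 6960 s = 15270.2 Mb = 1.909 GB.
Reduction: (1 − 1.909/3.153) × 100 = 39.46%.

39.5%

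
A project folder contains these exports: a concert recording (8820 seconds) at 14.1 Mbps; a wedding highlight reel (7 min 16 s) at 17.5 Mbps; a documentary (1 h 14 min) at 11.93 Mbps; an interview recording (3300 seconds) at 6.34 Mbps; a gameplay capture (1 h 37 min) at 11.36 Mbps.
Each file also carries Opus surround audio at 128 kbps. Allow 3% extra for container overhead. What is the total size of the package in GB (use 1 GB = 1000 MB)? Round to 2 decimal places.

Audio: 128 kbps = 0.128 Mbps.
concert recording: 14.228 Mbps × 8820 s × 1.03 = 129255.7 Mb
wedding highlight reel: 17.628 Mbps × 436 s × 1.03 = 7916.4 Mb
documentary: 12.058 Mbps × 4440 s × 1.03 = 55143.6 Mb
interview recording: 6.468 Mbps × 3300 s × 1.03 = 21984.7 Mb
gameplay capture: 11.488 Mbps × 5820 s × 1.03 = 68866.0 Mb
Total: 283166.4 Mb = 35395.8 MB.
= 35.40 GB.

35.40 GB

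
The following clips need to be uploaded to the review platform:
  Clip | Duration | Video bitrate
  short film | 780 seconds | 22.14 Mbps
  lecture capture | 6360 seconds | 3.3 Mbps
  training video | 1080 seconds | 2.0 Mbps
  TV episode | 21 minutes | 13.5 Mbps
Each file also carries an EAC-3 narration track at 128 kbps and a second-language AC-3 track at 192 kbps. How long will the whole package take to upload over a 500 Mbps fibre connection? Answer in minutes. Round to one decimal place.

2.0 minutes

Audio total: 128 + 192 = 320 kbps = 0.320 Mbps.
short film: 22.460 Mbps × 780 s = 17518.8 Mb
lecture capture: 3.620 Mbps × 6360 s = 23023.2 Mb
training video: 2.320 Mbps × 1080 s = 2505.6 Mb
TV episode: 13.820 Mbps × 1260 s = 17413.2 Mb
Total: 60460.8 Mb = 7557.6 MB.
At 500 Mbps: 60460.8 / 500 = 121 s ≈ 2.02 minutes.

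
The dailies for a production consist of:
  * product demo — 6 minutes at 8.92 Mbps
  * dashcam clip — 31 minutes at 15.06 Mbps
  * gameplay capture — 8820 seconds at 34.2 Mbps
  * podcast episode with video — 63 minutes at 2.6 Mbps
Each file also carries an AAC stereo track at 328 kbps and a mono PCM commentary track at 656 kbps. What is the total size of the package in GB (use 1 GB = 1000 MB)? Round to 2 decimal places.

44.66 GB

Audio total: 328 + 656 = 984 kbps = 0.984 Mbps.
product demo: 9.904 Mbps × 360 s = 3565.4 Mb
dashcam clip: 16.044 Mbps × 1860 s = 29841.8 Mb
gameplay capture: 35.184 Mbps × 8820 s = 310322.9 Mb
podcast episode with video: 3.584 Mbps × 3780 s = 13547.5 Mb
Total: 357277.7 Mb = 44659.7 MB.
= 44.66 GB.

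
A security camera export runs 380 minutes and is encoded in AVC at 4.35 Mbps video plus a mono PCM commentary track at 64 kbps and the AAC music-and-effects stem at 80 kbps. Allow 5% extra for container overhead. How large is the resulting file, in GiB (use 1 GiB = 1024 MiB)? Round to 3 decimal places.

12.525 GiB

380 min = 22800 s
Audio total: 64 + 80 = 144 kbps = 0.144 Mbps.
Total bitrate: 4.35 + 0.144 = 4.494 Mbps.
Stream data: 4.494 Mbps × 22800 s = 102463.2 Mb.
With 5% container overhead: ×1.05.
107,586 Mb = 13,448,295,000 bytes ÷ 1,073,741,824 = 12.52 GiB.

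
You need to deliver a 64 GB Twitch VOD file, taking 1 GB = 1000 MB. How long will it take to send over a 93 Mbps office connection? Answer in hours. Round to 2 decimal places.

File: 64 GB = 512000.0 Mb.
At 93 Mbps: 512000.0 / 93 = 5505.4 s ≈ 1.53 hours.

1.53 hours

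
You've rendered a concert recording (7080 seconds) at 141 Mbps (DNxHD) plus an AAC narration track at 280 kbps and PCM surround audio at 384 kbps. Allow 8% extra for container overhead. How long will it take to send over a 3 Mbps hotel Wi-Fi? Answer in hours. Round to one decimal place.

100.3 hours

Audio total: 280 + 384 = 664 kbps = 0.664 Mbps.
Total bitrate: 141.664 Mbps.
File: 141.664 Mbps × 7080 s = 1002981.1 Mb.
With 8% container overhead: ×1.08. → 1083219.6 Mb.
At 3 Mbps: 1083219.6 / 3 = 361073.2 s ≈ 100 hours.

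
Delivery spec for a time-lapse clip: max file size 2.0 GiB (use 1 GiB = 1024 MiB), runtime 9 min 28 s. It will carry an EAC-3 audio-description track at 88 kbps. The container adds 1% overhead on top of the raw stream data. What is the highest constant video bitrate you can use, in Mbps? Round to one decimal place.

Budget: 2.0 GiB = 17179.9 Mb.
Stream payload after overhead: 17179.9 / 1.01 = 17009.8 Mb.
9 min 28 s = 568 s
Total bitrate budget: 17009.8 Mb / 568 s = 29.947 Mbps.
Audio: 88 kbps = 0.088 Mbps.
Video: 29.947 − 0.088 = 29.859 Mbps.

29.9 Mbps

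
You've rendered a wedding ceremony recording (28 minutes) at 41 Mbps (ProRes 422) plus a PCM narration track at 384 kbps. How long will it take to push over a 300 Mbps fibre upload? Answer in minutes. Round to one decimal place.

28 min = 1680 s
Audio: 384 kbps = 0.384 Mbps.
Total bitrate: 41.384 Mbps.
File: 41.384 Mbps × 1680 s = 69525.1 Mb.
At 300 Mbps: 69525.1 / 300 = 231.8 s ≈ 3.86 minutes.

3.9 minutes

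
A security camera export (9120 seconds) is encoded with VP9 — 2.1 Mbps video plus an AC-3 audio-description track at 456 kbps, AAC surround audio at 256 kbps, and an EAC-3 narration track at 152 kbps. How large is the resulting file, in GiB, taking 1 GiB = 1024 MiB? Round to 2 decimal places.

Audio total: 456 + 256 + 152 = 864 kbps = 0.864 Mbps.
Total bitrate: 2.1 + 0.864 = 2.964 Mbps.
Stream data: 2.964 Mbps × 9120 s = 27031.7 Mb.
27,032 Mb = 3,378,960,000 bytes ÷ 1,073,741,824 = 3.147 GiB.

3.15 GiB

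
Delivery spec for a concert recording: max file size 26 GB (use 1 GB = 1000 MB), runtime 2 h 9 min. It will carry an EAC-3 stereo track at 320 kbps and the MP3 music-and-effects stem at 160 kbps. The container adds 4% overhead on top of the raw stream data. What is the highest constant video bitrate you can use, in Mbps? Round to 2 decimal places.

25.36 Mbps

Budget: 26 GB = 208000.0 Mb.
Stream payload after overhead: 208000.0 / 1.04 = 200000.0 Mb.
2 h 9 min = 129 min = 7740 s
Total bitrate budget: 200000.0 Mb / 7740 s = 25.840 Mbps.
Audio total: 320 + 160 = 480 kbps = 0.480 Mbps.
Video: 25.840 − 0.480 = 25.360 Mbps.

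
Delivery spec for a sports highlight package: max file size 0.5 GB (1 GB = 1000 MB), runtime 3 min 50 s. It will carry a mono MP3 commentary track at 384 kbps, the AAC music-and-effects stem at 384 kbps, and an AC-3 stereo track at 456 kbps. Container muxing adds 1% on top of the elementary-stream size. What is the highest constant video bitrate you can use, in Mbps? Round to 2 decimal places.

16.00 Mbps

Budget: 0.5 GB = 4000.0 Mb.
Stream payload after overhead: 4000.0 / 1.01 = 3960.4 Mb.
3 min 50 s = 230 s
Total bitrate budget: 3960.4 Mb / 230 s = 17.219 Mbps.
Audio total: 384 + 384 + 456 = 1224 kbps = 1.224 Mbps.
Video: 17.219 − 1.224 = 15.995 Mbps.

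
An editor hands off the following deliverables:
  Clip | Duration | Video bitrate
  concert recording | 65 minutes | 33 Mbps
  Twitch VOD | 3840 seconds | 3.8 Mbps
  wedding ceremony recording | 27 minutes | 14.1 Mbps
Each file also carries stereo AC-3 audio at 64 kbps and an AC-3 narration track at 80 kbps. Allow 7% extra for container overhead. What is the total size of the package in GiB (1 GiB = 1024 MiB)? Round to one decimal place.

20.9 GiB

Audio total: 64 + 80 = 144 kbps = 0.144 Mbps.
concert recording: 33.144 Mbps × 3900 s × 1.07 = 138309.9 Mb
Twitch VOD: 3.944 Mbps × 3840 s × 1.07 = 16205.1 Mb
wedding ceremony recording: 14.244 Mbps × 1620 s × 1.07 = 24690.5 Mb
Total: 179205.6 Mb = 22400.7 MB.
= 20.86 GiB.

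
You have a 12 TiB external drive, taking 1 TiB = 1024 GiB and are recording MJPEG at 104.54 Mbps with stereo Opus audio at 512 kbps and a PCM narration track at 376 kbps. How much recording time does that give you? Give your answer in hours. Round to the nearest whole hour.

Audio total: 512 + 376 = 888 kbps = 0.888 Mbps.
Total bitrate: 104.54 + 0.888 = 105.428 Mbps.
Capacity: 12 TiB = 105,553,116 Mb.
Recording time: 105,553,116 / 105.428 = 1,001,187 s ≈ 278 hours.

278 hours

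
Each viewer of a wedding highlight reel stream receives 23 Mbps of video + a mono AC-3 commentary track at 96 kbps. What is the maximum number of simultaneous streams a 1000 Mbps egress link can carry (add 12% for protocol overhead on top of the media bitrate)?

38

Audio: 96 kbps = 0.096 Mbps.
Per-viewer media rate: 23.096 Mbps.
On the wire with 12% overhead: 25.868 Mbps.
1000 Mbps = 1,000 Mbps; 1,000 / 25.868 = 38.66 → 38 viewers.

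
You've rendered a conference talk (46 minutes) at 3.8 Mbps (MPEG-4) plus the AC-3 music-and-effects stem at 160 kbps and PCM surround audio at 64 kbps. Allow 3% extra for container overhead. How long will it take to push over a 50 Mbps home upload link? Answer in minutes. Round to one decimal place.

3.8 minutes

46 min = 2760 s
Audio total: 160 + 64 = 224 kbps = 0.224 Mbps.
Total bitrate: 4.024 Mbps.
File: 4.024 Mbps × 2760 s = 11106.2 Mb.
With 3% container overhead: ×1.03. → 11439.4 Mb.
At 50 Mbps: 11439.4 / 50 = 228.8 s ≈ 3.81 minutes.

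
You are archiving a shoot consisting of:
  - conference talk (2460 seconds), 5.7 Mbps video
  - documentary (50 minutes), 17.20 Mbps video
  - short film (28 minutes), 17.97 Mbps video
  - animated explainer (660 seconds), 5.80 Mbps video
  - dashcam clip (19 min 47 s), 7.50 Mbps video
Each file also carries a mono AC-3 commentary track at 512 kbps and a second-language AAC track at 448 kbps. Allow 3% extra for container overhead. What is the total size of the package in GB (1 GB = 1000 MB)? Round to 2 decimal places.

15.09 GB

Audio total: 512 + 448 = 960 kbps = 0.960 Mbps.
conference talk: 6.660 Mbps × 2460 s × 1.03 = 16875.1 Mb
documentary: 18.160 Mbps × 3000 s × 1.03 = 56114.4 Mb
short film: 18.930 Mbps × 1680 s × 1.03 = 32756.5 Mb
animated explainer: 6.760 Mbps × 660 s × 1.03 = 4595.4 Mb
dashcam clip: 8.460 Mbps × 1187 s × 1.03 = 10343.3 Mb
Total: 120684.7 Mb = 15085.6 MB.
= 15.09 GB.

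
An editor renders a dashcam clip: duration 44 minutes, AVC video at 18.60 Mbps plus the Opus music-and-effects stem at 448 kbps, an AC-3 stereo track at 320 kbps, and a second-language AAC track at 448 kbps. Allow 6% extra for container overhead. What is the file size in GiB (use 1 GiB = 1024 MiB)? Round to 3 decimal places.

44 min = 2640 s
Audio total: 448 + 320 + 448 = 1216 kbps = 1.216 Mbps.
Total bitrate: 18.60 + 1.216 = 19.816 Mbps.
Stream data: 19.816 Mbps × 2640 s = 52314.2 Mb.
With 6% container overhead: ×1.06.
55,453 Mb = 6,931,636,800 bytes ÷ 1,073,741,824 = 6.456 GiB.

6.456 GiB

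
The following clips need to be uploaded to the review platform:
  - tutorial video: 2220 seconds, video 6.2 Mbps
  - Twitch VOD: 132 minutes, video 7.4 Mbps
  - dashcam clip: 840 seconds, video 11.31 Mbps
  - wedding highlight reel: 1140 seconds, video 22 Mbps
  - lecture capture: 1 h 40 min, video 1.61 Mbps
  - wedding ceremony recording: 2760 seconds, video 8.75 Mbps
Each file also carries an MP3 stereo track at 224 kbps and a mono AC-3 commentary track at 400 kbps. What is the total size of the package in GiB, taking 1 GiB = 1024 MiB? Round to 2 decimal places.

17.90 GiB

Audio total: 224 + 400 = 624 kbps = 0.624 Mbps.
tutorial video: 6.824 Mbps × 2220 s = 15149.3 Mb
Twitch VOD: 8.024 Mbps × 7920 s = 63550.1 Mb
dashcam clip: 11.934 Mbps × 840 s = 10024.6 Mb
wedding highlight reel: 22.624 Mbps × 1140 s = 25791.4 Mb
lecture capture: 2.234 Mbps × 6000 s = 13404.0 Mb
wedding ceremony recording: 9.374 Mbps × 2760 s = 25872.2 Mb
Total: 153791.5 Mb = 19223.9 MB.
= 17.90 GiB.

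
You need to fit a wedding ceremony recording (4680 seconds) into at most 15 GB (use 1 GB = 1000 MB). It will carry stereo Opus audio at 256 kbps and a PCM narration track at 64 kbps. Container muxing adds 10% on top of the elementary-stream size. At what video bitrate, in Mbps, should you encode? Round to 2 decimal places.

22.99 Mbps

Budget: 15 GB = 120000.0 Mb.
Stream payload after overhead: 120000.0 / 1.10 = 109090.9 Mb.
Total bitrate budget: 109090.9 Mb / 4680 s = 23.310 Mbps.
Audio total: 256 + 64 = 320 kbps = 0.320 Mbps.
Video: 23.310 − 0.320 = 22.990 Mbps.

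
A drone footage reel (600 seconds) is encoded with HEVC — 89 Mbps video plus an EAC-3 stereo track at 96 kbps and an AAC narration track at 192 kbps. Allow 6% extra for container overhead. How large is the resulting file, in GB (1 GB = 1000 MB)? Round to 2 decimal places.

7.10 GB

Audio total: 96 + 192 = 288 kbps = 0.288 Mbps.
Total bitrate: 89 + 0.288 = 89.288 Mbps.
Stream data: 89.288 Mbps × 600 s = 53572.8 Mb.
With 6% container overhead: ×1.06.
56,787 Mb ÷ 8 = 7,098 MB → 7.098 GB.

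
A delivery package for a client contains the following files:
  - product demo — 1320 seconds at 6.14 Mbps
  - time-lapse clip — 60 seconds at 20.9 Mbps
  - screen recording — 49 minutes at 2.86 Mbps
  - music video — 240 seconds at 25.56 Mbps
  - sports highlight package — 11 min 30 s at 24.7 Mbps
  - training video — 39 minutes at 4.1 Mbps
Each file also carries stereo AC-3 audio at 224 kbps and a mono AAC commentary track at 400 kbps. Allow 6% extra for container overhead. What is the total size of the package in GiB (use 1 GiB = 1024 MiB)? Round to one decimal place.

6.8 GiB

Audio total: 224 + 400 = 624 kbps = 0.624 Mbps.
product demo: 6.764 Mbps × 1320 s × 1.06 = 9464.2 Mb
time-lapse clip: 21.524 Mbps × 60 s × 1.06 = 1368.9 Mb
screen recording: 3.484 Mbps × 2940 s × 1.06 = 10857.5 Mb
music video: 26.184 Mbps × 240 s × 1.06 = 6661.2 Mb
sports highlight package: 25.324 Mbps × 690 s × 1.06 = 18522.0 Mb
training video: 4.724 Mbps × 2340 s × 1.06 = 11717.4 Mb
Total: 58591.2 Mb = 7323.9 MB.
= 6.821 GiB.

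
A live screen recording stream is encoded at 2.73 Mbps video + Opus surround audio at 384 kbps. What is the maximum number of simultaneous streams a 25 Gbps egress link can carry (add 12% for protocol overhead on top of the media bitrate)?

7168

Audio: 384 kbps = 0.384 Mbps.
Per-viewer media rate: 3.114 Mbps.
On the wire with 12% overhead: 3.488 Mbps.
25 Gbps = 25,000 Mbps; 25,000 / 3.488 = 7168.09 → 7168 viewers.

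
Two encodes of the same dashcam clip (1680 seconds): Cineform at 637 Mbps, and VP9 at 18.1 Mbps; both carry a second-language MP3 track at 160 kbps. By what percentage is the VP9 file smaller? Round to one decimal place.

Audio: 160 kbps = 0.160 Mbps.
Cineform: 637.160 Mbps × 1680 s = 1070428.8 Mb = 133.804 GB.
VP9: 18.260 Mbps × 1680 s = 30676.8 Mb = 3.835 GB.
Reduction: (1 − 3.835/133.804) × 100 = 97.13%.

97.1%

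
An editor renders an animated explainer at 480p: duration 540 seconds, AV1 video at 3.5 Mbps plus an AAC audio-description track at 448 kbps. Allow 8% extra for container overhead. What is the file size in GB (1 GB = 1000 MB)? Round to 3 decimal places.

Audio: 448 kbps = 0.448 Mbps.
Total bitrate: 3.5 + 0.448 = 3.948 Mbps.
Stream data: 3.948 Mbps × 540 s = 2131.9 Mb.
With 8% container overhead: ×1.08.
2,302 Mb ÷ 8 = 287.8 MB → 0.2878 GB.

0.288 GB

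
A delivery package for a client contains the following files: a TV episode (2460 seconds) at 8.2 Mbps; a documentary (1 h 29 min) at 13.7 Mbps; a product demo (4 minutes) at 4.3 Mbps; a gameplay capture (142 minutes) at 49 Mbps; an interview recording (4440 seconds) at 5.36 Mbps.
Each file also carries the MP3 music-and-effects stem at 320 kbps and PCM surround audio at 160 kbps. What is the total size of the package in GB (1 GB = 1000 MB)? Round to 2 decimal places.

68.22 GB

Audio total: 320 + 160 = 480 kbps = 0.480 Mbps.
TV episode: 8.680 Mbps × 2460 s = 21352.8 Mb
documentary: 14.180 Mbps × 5340 s = 75721.2 Mb
product demo: 4.780 Mbps × 240 s = 1147.2 Mb
gameplay capture: 49.480 Mbps × 8520 s = 421569.6 Mb
interview recording: 5.840 Mbps × 4440 s = 25929.6 Mb
Total: 545720.4 Mb = 68215.1 MB.
= 68.22 GB.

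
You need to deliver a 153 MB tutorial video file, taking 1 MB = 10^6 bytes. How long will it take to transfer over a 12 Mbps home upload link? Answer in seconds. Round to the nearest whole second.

File: 153 MB = 1224.0 Mb.
At 12 Mbps: 1224.0 / 12 = 102.0 s ≈ 102 seconds.

102 seconds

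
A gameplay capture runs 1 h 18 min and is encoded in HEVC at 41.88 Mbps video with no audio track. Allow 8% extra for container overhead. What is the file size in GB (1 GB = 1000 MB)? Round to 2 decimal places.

26.46 GB

1 h 18 min = 78 min = 4680 s
Total bitrate: 41.88 Mbps.
Stream data: 41.880 Mbps × 4680 s = 195998.4 Mb.
With 8% container overhead: ×1.08.
211,678 Mb ÷ 8 = 26,460 MB → 26.46 GB.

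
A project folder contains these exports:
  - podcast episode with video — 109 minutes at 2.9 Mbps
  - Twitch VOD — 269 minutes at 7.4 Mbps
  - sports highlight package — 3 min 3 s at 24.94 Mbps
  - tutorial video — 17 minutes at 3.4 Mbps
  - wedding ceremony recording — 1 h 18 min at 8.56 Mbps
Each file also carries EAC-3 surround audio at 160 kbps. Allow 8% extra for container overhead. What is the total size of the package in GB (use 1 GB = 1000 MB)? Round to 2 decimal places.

Audio: 160 kbps = 0.160 Mbps.
podcast episode with video: 3.060 Mbps × 6540 s × 1.08 = 21613.4 Mb
Twitch VOD: 7.560 Mbps × 16140 s × 1.08 = 131779.9 Mb
sports highlight package: 25.100 Mbps × 183 s × 1.08 = 4960.8 Mb
tutorial video: 3.560 Mbps × 1020 s × 1.08 = 3921.7 Mb
wedding ceremony recording: 8.720 Mbps × 4680 s × 1.08 = 44074.4 Mb
Total: 206350.1 Mb = 25793.8 MB.
= 25.79 GB.

25.79 GB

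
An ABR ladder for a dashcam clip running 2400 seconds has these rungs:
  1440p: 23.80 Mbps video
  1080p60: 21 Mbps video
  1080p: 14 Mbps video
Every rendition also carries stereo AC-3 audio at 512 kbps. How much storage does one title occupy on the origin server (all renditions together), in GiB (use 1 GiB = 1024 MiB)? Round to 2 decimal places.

16.86 GiB

Audio: 512 kbps = 0.512 Mbps.
Sum of rendition bitrates: (23.80+0.512) + (21+0.512) + (14+0.512) = 60.336 Mbps.
× 2400 s = 144,806 Mb = 18,101 MB = 16.86 GiB.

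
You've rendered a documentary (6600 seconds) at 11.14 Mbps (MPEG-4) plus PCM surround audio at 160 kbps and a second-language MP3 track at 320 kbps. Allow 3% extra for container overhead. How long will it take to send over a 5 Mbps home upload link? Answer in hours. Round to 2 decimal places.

4.39 hours

Audio total: 160 + 320 = 480 kbps = 0.480 Mbps.
Total bitrate: 11.620 Mbps.
File: 11.620 Mbps × 6600 s = 76692.0 Mb.
With 3% container overhead: ×1.03. → 78992.8 Mb.
At 5 Mbps: 78992.8 / 5 = 15798.6 s ≈ 4.39 hours.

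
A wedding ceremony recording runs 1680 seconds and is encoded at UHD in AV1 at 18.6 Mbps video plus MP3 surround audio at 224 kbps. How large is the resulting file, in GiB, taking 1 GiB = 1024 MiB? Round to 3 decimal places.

Audio: 224 kbps = 0.224 Mbps.
Total bitrate: 18.6 + 0.224 = 18.824 Mbps.
Stream data: 18.824 Mbps × 1680 s = 31624.3 Mb.
31,624 Mb = 3,953,040,000 bytes ÷ 1,073,741,824 = 3.682 GiB.

3.682 GiB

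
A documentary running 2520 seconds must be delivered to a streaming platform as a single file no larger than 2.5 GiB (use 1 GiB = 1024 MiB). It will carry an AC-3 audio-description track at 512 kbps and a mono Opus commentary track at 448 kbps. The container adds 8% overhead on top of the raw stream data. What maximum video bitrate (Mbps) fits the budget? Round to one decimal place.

Budget: 2.5 GiB = 21474.8 Mb.
Stream payload after overhead: 21474.8 / 1.08 = 19884.1 Mb.
Total bitrate budget: 19884.1 Mb / 2520 s = 7.891 Mbps.
Audio total: 512 + 448 = 960 kbps = 0.960 Mbps.
Video: 7.891 − 0.960 = 6.931 Mbps.

6.9 Mbps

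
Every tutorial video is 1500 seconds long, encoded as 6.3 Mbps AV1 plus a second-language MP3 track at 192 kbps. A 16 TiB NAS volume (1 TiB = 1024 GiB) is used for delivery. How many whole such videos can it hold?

14452

Audio: 192 kbps = 0.192 Mbps.
Total bitrate: 6.492 Mbps.
Per item: 6.492 Mbps × 1500 s = 9,738 Mb = 1,217 MB.
Capacity: 16 TiB = 140,737,488 Mb; 14452.40 items → 14452 complete.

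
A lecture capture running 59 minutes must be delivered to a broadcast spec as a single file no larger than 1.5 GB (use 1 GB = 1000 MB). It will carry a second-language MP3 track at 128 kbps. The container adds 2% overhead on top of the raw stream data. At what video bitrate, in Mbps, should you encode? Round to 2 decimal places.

3.20 Mbps

Budget: 1.5 GB = 12000.0 Mb.
Stream payload after overhead: 12000.0 / 1.02 = 11764.7 Mb.
59 min = 3540 s
Total bitrate budget: 11764.7 Mb / 3540 s = 3.323 Mbps.
Audio: 128 kbps = 0.128 Mbps.
Video: 3.323 − 0.128 = 3.195 Mbps.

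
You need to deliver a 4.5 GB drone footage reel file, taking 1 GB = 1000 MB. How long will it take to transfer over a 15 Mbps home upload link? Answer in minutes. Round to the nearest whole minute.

40 minutes

File: 4.5 GB = 36000.0 Mb.
At 15 Mbps: 36000.0 / 15 = 2400.0 s ≈ 40 minutes.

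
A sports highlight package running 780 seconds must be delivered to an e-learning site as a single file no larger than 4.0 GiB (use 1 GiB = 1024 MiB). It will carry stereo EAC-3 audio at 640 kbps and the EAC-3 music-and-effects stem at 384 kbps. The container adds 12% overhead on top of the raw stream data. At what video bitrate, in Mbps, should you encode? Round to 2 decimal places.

Budget: 4.0 GiB = 34359.7 Mb.
Stream payload after overhead: 34359.7 / 1.12 = 30678.3 Mb.
Total bitrate budget: 30678.3 Mb / 780 s = 39.331 Mbps.
Audio total: 640 + 384 = 1024 kbps = 1.024 Mbps.
Video: 39.331 − 1.024 = 38.307 Mbps.

38.31 Mbps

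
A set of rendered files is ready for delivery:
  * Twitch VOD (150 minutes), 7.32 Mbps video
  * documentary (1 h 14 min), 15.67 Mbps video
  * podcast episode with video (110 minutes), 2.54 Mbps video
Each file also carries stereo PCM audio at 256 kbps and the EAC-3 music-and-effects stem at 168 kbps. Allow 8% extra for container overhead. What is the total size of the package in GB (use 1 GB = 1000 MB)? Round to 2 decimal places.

21.70 GB

Audio total: 256 + 168 = 424 kbps = 0.424 Mbps.
Twitch VOD: 7.744 Mbps × 9000 s × 1.08 = 75271.7 Mb
documentary: 16.094 Mbps × 4440 s × 1.08 = 77173.9 Mb
podcast episode with video: 2.964 Mbps × 6600 s × 1.08 = 21127.4 Mb
Total: 173573.0 Mb = 21696.6 MB.
= 21.70 GB.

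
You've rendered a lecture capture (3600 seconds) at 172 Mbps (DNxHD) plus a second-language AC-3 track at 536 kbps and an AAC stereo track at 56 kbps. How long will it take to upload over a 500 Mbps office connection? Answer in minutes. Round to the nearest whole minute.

Audio total: 536 + 56 = 592 kbps = 0.592 Mbps.
Total bitrate: 172.592 Mbps.
File: 172.592 Mbps × 3600 s = 621331.2 Mb.
At 500 Mbps: 621331.2 / 500 = 1242.7 s ≈ 20.7 minutes.

21 minutes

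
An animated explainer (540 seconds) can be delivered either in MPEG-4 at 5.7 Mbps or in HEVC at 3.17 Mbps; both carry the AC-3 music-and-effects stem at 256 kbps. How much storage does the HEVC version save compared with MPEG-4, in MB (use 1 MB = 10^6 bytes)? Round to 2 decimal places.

170.78 MB

Audio: 256 kbps = 0.256 Mbps.
MPEG-4: 5.956 Mbps × 540 s = 3216.2 Mb = 402.030 MB.
HEVC: 3.426 Mbps × 540 s = 1850.0 Mb = 231.255 MB.
Saving: 402.030 − 231.255 = 170.775 MB.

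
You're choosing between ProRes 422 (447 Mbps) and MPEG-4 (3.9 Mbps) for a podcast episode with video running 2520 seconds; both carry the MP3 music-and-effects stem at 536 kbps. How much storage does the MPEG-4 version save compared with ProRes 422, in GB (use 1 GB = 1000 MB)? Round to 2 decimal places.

139.58 GB

Audio: 536 kbps = 0.536 Mbps.
ProRes 422: 447.536 Mbps × 2520 s = 1127790.7 Mb = 140.974 GB.
MPEG-4: 4.436 Mbps × 2520 s = 11178.7 Mb = 1.397 GB.
Saving: 140.974 − 1.397 = 139.577 GB.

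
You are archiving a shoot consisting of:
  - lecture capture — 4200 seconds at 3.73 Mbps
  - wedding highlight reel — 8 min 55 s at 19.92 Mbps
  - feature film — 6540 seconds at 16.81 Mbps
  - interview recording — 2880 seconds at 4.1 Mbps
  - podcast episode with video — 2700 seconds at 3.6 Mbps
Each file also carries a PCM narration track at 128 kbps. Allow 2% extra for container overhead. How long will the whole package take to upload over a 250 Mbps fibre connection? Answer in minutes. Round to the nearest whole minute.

11 minutes

Audio: 128 kbps = 0.128 Mbps.
lecture capture: 3.858 Mbps × 4200 s × 1.02 = 16527.7 Mb
wedding highlight reel: 20.048 Mbps × 535 s × 1.02 = 10940.2 Mb
feature film: 16.938 Mbps × 6540 s × 1.02 = 112990.0 Mb
interview recording: 4.228 Mbps × 2880 s × 1.02 = 12420.2 Mb
podcast episode with video: 3.728 Mbps × 2700 s × 1.02 = 10266.9 Mb
Total: 163145.0 Mb = 20393.1 MB.
At 250 Mbps: 163145.0 / 250 = 653 s ≈ 10.9 minutes.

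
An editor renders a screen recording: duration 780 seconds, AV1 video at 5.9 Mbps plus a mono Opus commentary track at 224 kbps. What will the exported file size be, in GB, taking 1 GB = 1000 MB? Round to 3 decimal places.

Audio: 224 kbps = 0.224 Mbps.
Total bitrate: 5.9 + 0.224 = 6.124 Mbps.
Stream data: 6.124 Mbps × 780 s = 4776.7 Mb.
4,777 Mb ÷ 8 = 597.1 MB → 0.5971 GB.

0.597 GB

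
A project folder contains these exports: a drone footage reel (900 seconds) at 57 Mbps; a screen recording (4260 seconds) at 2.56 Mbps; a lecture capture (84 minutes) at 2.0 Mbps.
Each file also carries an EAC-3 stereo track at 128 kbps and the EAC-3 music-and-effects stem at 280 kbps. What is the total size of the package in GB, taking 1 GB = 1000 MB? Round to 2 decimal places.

Audio total: 128 + 280 = 408 kbps = 0.408 Mbps.
drone footage reel: 57.408 Mbps × 900 s = 51667.2 Mb
screen recording: 2.968 Mbps × 4260 s = 12643.7 Mb
lecture capture: 2.408 Mbps × 5040 s = 12136.3 Mb
Total: 76447.2 Mb = 9555.9 MB.
= 9.556 GB.

9.56 GB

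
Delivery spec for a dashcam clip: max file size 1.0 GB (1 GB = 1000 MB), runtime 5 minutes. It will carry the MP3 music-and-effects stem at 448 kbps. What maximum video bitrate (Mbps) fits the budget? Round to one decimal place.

26.2 Mbps

Budget: 1.0 GB = 8000.0 Mb.
5 min = 300 s
Total bitrate budget: 8000.0 Mb / 300 s = 26.667 Mbps.
Audio: 448 kbps = 0.448 Mbps.
Video: 26.667 − 0.448 = 26.219 Mbps.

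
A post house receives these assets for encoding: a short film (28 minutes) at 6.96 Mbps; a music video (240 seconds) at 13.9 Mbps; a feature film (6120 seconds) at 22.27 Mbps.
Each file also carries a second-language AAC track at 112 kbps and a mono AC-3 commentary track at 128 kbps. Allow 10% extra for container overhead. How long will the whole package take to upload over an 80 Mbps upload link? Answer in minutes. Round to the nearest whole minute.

Audio total: 112 + 128 = 240 kbps = 0.240 Mbps.
short film: 7.200 Mbps × 1680 s × 1.10 = 13305.6 Mb
music video: 14.140 Mbps × 240 s × 1.10 = 3733.0 Mb
feature film: 22.510 Mbps × 6120 s × 1.10 = 151537.3 Mb
Total: 168575.9 Mb = 21072.0 MB.
At 80 Mbps: 168575.9 / 80 = 2107 s ≈ 35.1 minutes.

35 minutes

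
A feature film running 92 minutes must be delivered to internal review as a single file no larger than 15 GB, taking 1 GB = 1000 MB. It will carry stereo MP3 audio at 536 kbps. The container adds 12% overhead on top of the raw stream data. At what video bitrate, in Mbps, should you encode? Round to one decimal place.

Budget: 15 GB = 120000.0 Mb.
Stream payload after overhead: 120000.0 / 1.12 = 107142.9 Mb.
92 min = 5520 s
Total bitrate budget: 107142.9 Mb / 5520 s = 19.410 Mbps.
Audio: 536 kbps = 0.536 Mbps.
Video: 19.410 − 0.536 = 18.874 Mbps.

18.9 Mbps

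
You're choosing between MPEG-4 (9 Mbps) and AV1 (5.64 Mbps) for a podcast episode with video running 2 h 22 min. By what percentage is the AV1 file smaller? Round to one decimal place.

2 h 22 min = 142 min = 8520 s
MPEG-4: 9.000 Mbps × 8520 s = 76680.0 Mb = 9.585 GB.
AV1: 5.640 Mbps × 8520 s = 48052.8 Mb = 6.007 GB.
Reduction: (1 − 6.007/9.585) × 100 = 37.33%.

37.3%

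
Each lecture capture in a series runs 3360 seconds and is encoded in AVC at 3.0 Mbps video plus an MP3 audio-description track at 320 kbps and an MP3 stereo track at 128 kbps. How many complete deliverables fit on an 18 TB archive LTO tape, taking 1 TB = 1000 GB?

12429

Audio total: 320 + 128 = 448 kbps = 0.448 Mbps.
Total bitrate: 3.448 Mbps.
Per item: 3.448 Mbps × 3360 s = 11,585 Mb = 1,448 MB.
Capacity: 18 TB = 144,000,000 Mb; 12429.57 items → 12429 complete.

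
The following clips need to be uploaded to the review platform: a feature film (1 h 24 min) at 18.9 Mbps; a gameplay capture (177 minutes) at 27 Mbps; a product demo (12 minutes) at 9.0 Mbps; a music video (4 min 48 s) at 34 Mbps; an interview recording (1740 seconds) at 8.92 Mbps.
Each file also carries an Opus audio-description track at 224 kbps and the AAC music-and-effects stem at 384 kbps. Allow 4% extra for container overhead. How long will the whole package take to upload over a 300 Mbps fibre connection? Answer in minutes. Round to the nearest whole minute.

Audio total: 224 + 384 = 608 kbps = 0.608 Mbps.
feature film: 19.508 Mbps × 5040 s × 1.04 = 102253.1 Mb
gameplay capture: 27.608 Mbps × 10620 s × 1.04 = 304924.8 Mb
product demo: 9.608 Mbps × 720 s × 1.04 = 7194.5 Mb
music video: 34.608 Mbps × 288 s × 1.04 = 10365.8 Mb
interview recording: 9.528 Mbps × 1740 s × 1.04 = 17241.9 Mb
Total: 441980.1 Mb = 55247.5 MB.
At 300 Mbps: 441980.1 / 300 = 1473 s ≈ 24.6 minutes.

25 minutes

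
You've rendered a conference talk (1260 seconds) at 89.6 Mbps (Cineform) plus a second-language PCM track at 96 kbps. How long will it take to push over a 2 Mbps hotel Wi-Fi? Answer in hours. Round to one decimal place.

15.7 hours

Audio: 96 kbps = 0.096 Mbps.
Total bitrate: 89.696 Mbps.
File: 89.696 Mbps × 1260 s = 113017.0 Mb.
At 2 Mbps: 113017.0 / 2 = 56508.5 s ≈ 15.7 hours.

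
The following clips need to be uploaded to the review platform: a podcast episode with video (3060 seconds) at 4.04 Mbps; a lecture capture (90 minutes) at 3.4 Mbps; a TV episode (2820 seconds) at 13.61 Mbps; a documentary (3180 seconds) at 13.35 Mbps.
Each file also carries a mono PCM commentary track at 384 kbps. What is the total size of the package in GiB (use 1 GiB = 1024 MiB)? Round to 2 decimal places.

Audio: 384 kbps = 0.384 Mbps.
podcast episode with video: 4.424 Mbps × 3060 s = 13537.4 Mb
lecture capture: 3.784 Mbps × 5400 s = 20433.6 Mb
TV episode: 13.994 Mbps × 2820 s = 39463.1 Mb
documentary: 13.734 Mbps × 3180 s = 43674.1 Mb
Total: 117108.2 Mb = 14638.5 MB.
= 13.63 GiB.

13.63 GiB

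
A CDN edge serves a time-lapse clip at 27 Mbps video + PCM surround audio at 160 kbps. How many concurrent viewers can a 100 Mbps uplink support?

3

Audio: 160 kbps = 0.160 Mbps.
Per-viewer media rate: 27.160 Mbps.
100 Mbps = 100.0 Mbps; 100.0 / 27.160 = 3.68 → 3 viewers.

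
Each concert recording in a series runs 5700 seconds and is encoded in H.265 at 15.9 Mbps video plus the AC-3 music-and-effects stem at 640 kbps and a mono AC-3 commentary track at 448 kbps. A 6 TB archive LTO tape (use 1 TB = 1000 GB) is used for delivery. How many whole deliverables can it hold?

495

Audio total: 640 + 448 = 1088 kbps = 1.088 Mbps.
Total bitrate: 16.988 Mbps.
Per item: 16.988 Mbps × 5700 s = 96,832 Mb = 12,104 MB.
Capacity: 6 TB = 48,000,000 Mb; 495.71 items → 495 complete.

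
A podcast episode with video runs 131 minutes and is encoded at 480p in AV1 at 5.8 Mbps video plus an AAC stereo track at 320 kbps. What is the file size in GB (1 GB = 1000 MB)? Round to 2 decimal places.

6.01 GB

131 min = 7860 s
Audio: 320 kbps = 0.320 Mbps.
Total bitrate: 5.8 + 0.320 = 6.120 Mbps.
Stream data: 6.120 Mbps × 7860 s = 48103.2 Mb.
48,103 Mb ÷ 8 = 6,013 MB → 6.013 GB.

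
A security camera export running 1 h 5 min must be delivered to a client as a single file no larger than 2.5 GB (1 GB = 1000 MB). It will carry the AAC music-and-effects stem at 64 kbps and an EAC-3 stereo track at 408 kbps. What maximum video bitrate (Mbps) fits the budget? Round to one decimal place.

4.7 Mbps

Budget: 2.5 GB = 20000.0 Mb.
1 h 5 min = 65 min = 3900 s
Total bitrate budget: 20000.0 Mb / 3900 s = 5.128 Mbps.
Audio total: 64 + 408 = 472 kbps = 0.472 Mbps.
Video: 5.128 − 0.472 = 4.656 Mbps.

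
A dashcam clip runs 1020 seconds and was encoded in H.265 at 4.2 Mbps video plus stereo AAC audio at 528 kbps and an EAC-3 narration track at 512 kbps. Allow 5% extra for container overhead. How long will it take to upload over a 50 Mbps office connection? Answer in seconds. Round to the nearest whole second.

112 seconds

Audio total: 528 + 512 = 1040 kbps = 1.040 Mbps.
Total bitrate: 5.240 Mbps.
File: 5.240 Mbps × 1020 s = 5344.8 Mb.
With 5% container overhead: ×1.05. → 5612.0 Mb.
At 50 Mbps: 5612.0 / 50 = 112.2 s ≈ 112 seconds.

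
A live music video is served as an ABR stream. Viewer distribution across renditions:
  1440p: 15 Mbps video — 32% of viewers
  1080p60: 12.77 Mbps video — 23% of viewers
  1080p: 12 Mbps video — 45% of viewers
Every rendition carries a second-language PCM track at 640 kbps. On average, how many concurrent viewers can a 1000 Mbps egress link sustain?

Audio: 640 kbps = 0.640 Mbps.
Average per-viewer bitrate: 0.32×15.640 + 0.23×13.410 + 0.45×12.640 = 13.777 Mbps.
1000 Mbps = 1,000 Mbps; 1,000 / 13.777 = 72.58 → 72.

72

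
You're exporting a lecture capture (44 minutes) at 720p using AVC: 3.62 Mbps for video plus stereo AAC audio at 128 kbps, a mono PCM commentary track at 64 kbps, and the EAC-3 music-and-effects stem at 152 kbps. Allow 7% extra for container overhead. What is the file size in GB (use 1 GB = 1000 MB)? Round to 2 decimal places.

1.40 GB

44 min = 2640 s
Audio total: 128 + 64 + 152 = 344 kbps = 0.344 Mbps.
Total bitrate: 3.62 + 0.344 = 3.964 Mbps.
Stream data: 3.964 Mbps × 2640 s = 10465.0 Mb.
With 7% container overhead: ×1.07.
11,198 Mb ÷ 8 = 1,400 MB → 1.400 GB.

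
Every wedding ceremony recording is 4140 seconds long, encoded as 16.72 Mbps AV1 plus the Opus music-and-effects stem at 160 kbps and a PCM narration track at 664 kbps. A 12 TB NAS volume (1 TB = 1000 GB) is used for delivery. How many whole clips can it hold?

Audio total: 160 + 664 = 824 kbps = 0.824 Mbps.
Total bitrate: 17.544 Mbps.
Per item: 17.544 Mbps × 4140 s = 72,632 Mb = 9,079 MB.
Capacity: 12 TB = 96,000,000 Mb; 1321.73 items → 1321 complete.

1321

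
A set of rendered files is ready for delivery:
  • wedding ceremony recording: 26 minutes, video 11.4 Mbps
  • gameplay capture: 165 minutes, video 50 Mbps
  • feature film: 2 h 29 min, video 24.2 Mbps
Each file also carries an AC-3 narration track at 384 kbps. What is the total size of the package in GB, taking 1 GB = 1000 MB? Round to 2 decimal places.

Audio: 384 kbps = 0.384 Mbps.
wedding ceremony recording: 11.784 Mbps × 1560 s = 18383.0 Mb
gameplay capture: 50.384 Mbps × 9900 s = 498801.6 Mb
feature film: 24.584 Mbps × 8940 s = 219781.0 Mb
Total: 736965.6 Mb = 92120.7 MB.
= 92.12 GB.

92.12 GB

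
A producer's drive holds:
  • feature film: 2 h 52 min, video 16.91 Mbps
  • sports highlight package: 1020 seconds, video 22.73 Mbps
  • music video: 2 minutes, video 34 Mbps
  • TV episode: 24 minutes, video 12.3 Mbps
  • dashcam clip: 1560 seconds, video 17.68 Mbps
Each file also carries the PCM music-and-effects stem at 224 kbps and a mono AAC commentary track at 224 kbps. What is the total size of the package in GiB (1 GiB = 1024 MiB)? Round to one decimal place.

29.5 GiB

Audio total: 224 + 224 = 448 kbps = 0.448 Mbps.
feature film: 17.358 Mbps × 10320 s = 179134.6 Mb
sports highlight package: 23.178 Mbps × 1020 s = 23641.6 Mb
music video: 34.448 Mbps × 120 s = 4133.8 Mb
TV episode: 12.748 Mbps × 1440 s = 18357.1 Mb
dashcam clip: 18.128 Mbps × 1560 s = 28279.7 Mb
Total: 253546.7 Mb = 31693.3 MB.
= 29.52 GiB.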